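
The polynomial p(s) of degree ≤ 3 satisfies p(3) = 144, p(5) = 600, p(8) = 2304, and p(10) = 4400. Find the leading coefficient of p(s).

4

Write p(s) = as^3 + bs^2 + cs + d. Substituting each data point gives a linear system:
  27a + 9b + 3c + d = 144
  125a + 25b + 5c + d = 600
  512a + 64b + 8c + d = 2304
  1000a + 100b + 10c + d = 4400
Solving the system yields a = 4, b = 4, c = 0, d = 0.
So p(s) = 4s³ + 4s².
The leading coefficient is 4.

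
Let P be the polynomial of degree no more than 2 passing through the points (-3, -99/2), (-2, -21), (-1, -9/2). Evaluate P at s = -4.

Forward differences of the values at s = -3, -2, -1:
  P  : -99/2  -21  -9/2
  Δ  : 57/2  33/2
  Δ^2: -12
The second differences are constant, confirming degree 2.
Interpolating (Newton forward form) and evaluating at s = -4 gives P(-4) = -90.

-90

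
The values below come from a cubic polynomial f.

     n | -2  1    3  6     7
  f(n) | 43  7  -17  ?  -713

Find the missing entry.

-413

The 4 known points determine the degree-3 polynomial uniquely.
Write f(n) = an^3 + bn^2 + cn + d. Substituting each data point gives a linear system:
  -8a + 4b - 2c + d = 43
  a + b + c + d = 7
  27a + 9b + 3c + d = -17
  343a + 49b + 7c + d = -713
Solving the system yields a = -3, b = 6, c = 3, d = 1.
So f(n) = -3n³ + 6n² + 3n + 1.
Then f(6) = -413.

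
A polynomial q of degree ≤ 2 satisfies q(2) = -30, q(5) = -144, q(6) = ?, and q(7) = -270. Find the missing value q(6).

The 3 known points determine the degree-2 polynomial uniquely.
Write q(s) = as^2 + bs + c. Substituting each data point gives a linear system:
  4a + 2b + c = -30
  25a + 5b + c = -144
  49a + 7b + c = -270
Solving the system yields a = -5, b = -3, c = -4.
So q(s) = -5s^2 - 3s - 4.
Then q(6) = -202.

-202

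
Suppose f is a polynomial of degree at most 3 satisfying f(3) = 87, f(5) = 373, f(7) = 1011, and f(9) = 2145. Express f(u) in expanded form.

Write f(u) = au^3 + bu^2 + cu + d. Substituting each data point gives a linear system:
  27a + 9b + 3c + d = 87
  125a + 25b + 5c + d = 373
  343a + 49b + 7c + d = 1011
  729a + 81b + 9c + d = 2145
Solving the system yields a = 3, b = -1, c = 4, d = 3.
So f(u) = 3u^3 - u^2 + 4u + 3.
Check: f(5) = 373. ✓

f(u) = 3u^3 - u^2 + 4u + 3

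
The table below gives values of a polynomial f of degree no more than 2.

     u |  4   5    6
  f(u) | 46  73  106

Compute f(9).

Forward differences of the values at u = 4, 5, 6:
  f  : 46  73  106
  Δ  : 27  33
  Δ^2: 6
The second differences are constant, confirming degree 2.
Interpolating (Newton forward form) and evaluating at u = 9 gives f(9) = 241.

241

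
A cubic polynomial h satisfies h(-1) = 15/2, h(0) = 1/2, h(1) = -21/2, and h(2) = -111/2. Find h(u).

h(u) = -5u^3 - 2u^2 - 4u + 1/2

Using the Lagrange interpolation formula with nodes -1, 0, 1, 2:
  L_0(u) = u(u - 1)(u - 2) / -6
  L_1(u) = (u + 1)(u - 1)(u - 2) / 2
  L_2(u) = (u + 1)u(u - 2) / -2
  L_3(u) = (u + 1)u(u - 1) / 6
Then h(u) = 15/2·L_0(u) + 1/2·L_1(u) - 21/2·L_2(u) - 111/2·L_3(u).
Expanding and collecting terms gives h(u) = -5u^3 - 2u^2 - 4u + 1/2.
Check: h(-1) = 15/2. ✓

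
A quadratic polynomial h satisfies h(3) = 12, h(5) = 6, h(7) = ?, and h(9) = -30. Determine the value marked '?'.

-8

The 3 known points determine the degree-2 polynomial uniquely.
Write h(t) = at^2 + bt + c. Substituting each data point gives a linear system:
  9a + 3b + c = 12
  25a + 5b + c = 6
  81a + 9b + c = -30
Solving the system yields a = -1, b = 5, c = 6.
So h(t) = -t^2 + 5t + 6.
Then h(7) = -8.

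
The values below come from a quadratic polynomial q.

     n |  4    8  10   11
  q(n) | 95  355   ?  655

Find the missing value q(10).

545

The 3 known points determine the degree-2 polynomial uniquely.
Write q(n) = an^2 + bn + c. Substituting each data point gives a linear system:
  16a + 4b + c = 95
  64a + 8b + c = 355
  121a + 11b + c = 655
Solving the system yields a = 5, b = 5, c = -5.
So q(n) = 5n² + 5n - 5.
Then q(10) = 545.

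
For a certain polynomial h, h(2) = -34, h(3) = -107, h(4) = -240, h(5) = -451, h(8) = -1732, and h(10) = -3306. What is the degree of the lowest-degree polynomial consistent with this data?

Divided differences on the nodes 2, 3, 4, 5, 8, 10:
  order 0: -34  -107  -240  -451  -1732  -3306
  order 1: -73  -133  -211  -427  -787
  order 2: -30  -39  -54  -72
  order 3: -3  -3  -3
  order 4: 0  0
  order 5: 0
The order-3 divided differences are all -3 (nonzero) and every higher order vanishes, so the data lies on a polynomial of degree exactly 3.

3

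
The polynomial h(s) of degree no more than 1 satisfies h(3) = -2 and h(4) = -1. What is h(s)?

h(s) = s - 5

Write h(s) = as + b. Substituting each data point gives a linear system:
  3a + b = -2
  4a + b = -1
Solving the system yields a = 1, b = -5.
So h(s) = s - 5.
Check: h(3) = -2. ✓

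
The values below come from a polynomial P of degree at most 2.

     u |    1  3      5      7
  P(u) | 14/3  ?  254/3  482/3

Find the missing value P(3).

98/3

On equispaced nodes a degree-2 polynomial has vanishing third forward difference, so
  - P(1) + 3·P(3) - 3·P(5) + P(7) = 0.
Substituting the known values and solving for P(3):
  3·P(3) = 98
  P(3) = 98/3.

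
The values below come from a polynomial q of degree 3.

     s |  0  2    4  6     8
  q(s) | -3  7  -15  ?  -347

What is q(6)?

On equispaced nodes a degree-3 polynomial has vanishing fourth forward difference, so
  q(0) - 4·q(2) + 6·q(4) - 4·q(6) + q(8) = 0.
Substituting the known values and solving for q(6):
  -4·q(6) = 468
  q(6) = -117.

-117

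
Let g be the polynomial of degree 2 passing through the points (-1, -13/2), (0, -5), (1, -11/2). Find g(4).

Write g(t) = at^2 + bt + c. Substituting each data point gives a linear system:
  a - b + c = -13/2
  c = -5
  a + b + c = -11/2
Solving the system yields a = -1, b = 1/2, c = -5.
So g(t) = -t^2 + (1/2)t - 5.
Then g(4) = -19.

-19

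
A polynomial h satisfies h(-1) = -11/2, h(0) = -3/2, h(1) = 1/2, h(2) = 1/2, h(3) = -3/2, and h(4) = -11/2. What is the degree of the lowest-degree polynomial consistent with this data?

2

Forward differences of the values at n = -1, 0, 1, 2, 3, 4:
  h  : -11/2  -3/2  1/2  1/2  -3/2  -11/2
  Δ  : 4  2  0  -2  -4
  Δ^2: -2  -2  -2  -2
  Δ^3: 0  0  0
  Δ^4: 0  0
  Δ^5: 0
The second differences are constant (-2) and nonzero, while all higher differences vanish, so the minimal degree is 2.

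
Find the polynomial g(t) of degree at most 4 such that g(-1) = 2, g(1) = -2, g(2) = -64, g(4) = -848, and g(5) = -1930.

g(t) = -2t^4 - 6t^3 + 2t^2 + 4t

Write g(t) = at^4 + bt^3 + ct^2 + dt + e. Substituting each data point gives a linear system:
  a - b + c - d + e = 2
  a + b + c + d + e = -2
  16a + 8b + 4c + 2d + e = -64
  256a + 64b + 16c + 4d + e = -848
  625a + 125b + 25c + 5d + e = -1930
Solving the system yields a = -2, b = -6, c = 2, d = 4, e = 0.
So g(t) = -2t⁴ - 6t³ + 2t² + 4t.
Check: g(1) = -2. ✓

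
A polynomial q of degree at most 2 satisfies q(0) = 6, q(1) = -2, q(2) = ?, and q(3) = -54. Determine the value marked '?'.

On equispaced nodes a degree-2 polynomial has vanishing third forward difference, so
  - q(0) + 3·q(1) - 3·q(2) + q(3) = 0.
Substituting the known values and solving for q(2):
  -3·q(2) = 66
  q(2) = -22.

-22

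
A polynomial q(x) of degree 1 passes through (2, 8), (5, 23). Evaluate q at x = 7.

33

Write q(x) = ax + b. Substituting each data point gives a linear system:
  2a + b = 8
  5a + b = 23
Solving the system yields a = 5, b = -2.
So q(x) = 5x - 2.
Then q(7) = 33.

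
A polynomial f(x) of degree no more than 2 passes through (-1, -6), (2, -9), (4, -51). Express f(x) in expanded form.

Write f(x) = ax^2 + bx + c. Substituting each data point gives a linear system:
  a - b + c = -6
  4a + 2b + c = -9
  16a + 4b + c = -51
Solving the system yields a = -4, b = 3, c = 1.
So f(x) = -4x² + 3x + 1.
Check: f(-1) = -6. ✓

f(x) = -4x^2 + 3x + 1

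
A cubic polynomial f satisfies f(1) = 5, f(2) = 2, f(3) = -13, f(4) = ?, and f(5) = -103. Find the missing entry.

On equispaced nodes a degree-3 polynomial has vanishing fourth forward difference, so
  f(1) - 4·f(2) + 6·f(3) - 4·f(4) + f(5) = 0.
Substituting the known values and solving for f(4):
  -4·f(4) = 184
  f(4) = -46.

-46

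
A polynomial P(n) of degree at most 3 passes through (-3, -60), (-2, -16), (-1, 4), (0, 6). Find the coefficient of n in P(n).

Write P(n) = an^3 + bn^2 + cn + d. Substituting each data point gives a linear system:
  -27a + 9b - 3c + d = -60
  -8a + 4b - 2c + d = -16
  -a + b - c + d = 4
  d = 6
Solving the system yields a = 1, b = -6, c = -5, d = 6.
So P(n) = n^3 - 6n^2 - 5n + 6.
The coefficient of n is -5.

-5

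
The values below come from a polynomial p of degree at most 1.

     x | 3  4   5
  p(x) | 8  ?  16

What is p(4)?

The 2 known points determine the degree-1 polynomial uniquely.
Write p(x) = ax + b. Substituting each data point gives a linear system:
  3a + b = 8
  5a + b = 16
Solving the system yields a = 4, b = -4.
So p(x) = 4x - 4.
Then p(4) = 12.

12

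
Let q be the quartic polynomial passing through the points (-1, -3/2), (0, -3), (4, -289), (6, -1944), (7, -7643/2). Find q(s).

Using the Lagrange interpolation formula with nodes -1, 0, 4, 6, 7:
  L_0(s) = s(s - 4)(s - 6)(s - 7) / 280
  L_1(s) = (s + 1)(s - 4)(s - 6)(s - 7) / -168
  L_2(s) = (s + 1)s(s - 6)(s - 7) / 120
  L_3(s) = (s + 1)s(s - 4)(s - 7) / -84
  L_4(s) = (s + 1)s(s - 4)(s - 6) / 168
Then q(s) = -3/2·L_0(s) - 3·L_1(s) - 289·L_2(s) - 1944·L_3(s) - 7643/2·L_4(s).
Expanding and collecting terms gives q(s) = -2s⁴ + 2s³ + 6s² + (1/2)s - 3.
Check: q(0) = -3. ✓

q(s) = -2s^4 + 2s^3 + 6s^2 + (1/2)s - 3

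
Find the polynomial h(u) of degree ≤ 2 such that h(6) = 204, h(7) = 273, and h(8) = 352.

h(u) = 5u^2 + 4u

Using the Lagrange interpolation formula with nodes 6, 7, 8:
  L_0(u) = (u - 7)(u - 8) / 2
  L_1(u) = (u - 6)(u - 8) / -1
  L_2(u) = (u - 6)(u - 7) / 2
Then h(u) = 204·L_0(u) + 273·L_1(u) + 352·L_2(u).
Expanding and collecting terms gives h(u) = 5u^2 + 4u.
Check: h(7) = 273. ✓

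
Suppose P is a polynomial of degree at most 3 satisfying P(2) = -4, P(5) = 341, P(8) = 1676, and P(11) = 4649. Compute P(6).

644

Forward differences of the values at s = 2, 5, 8, 11:
  P  : -4  341  1676  4649
  Δ  : 345  1335  2973
  Δ^2: 990  1638
  Δ^3: 648
The third differences are constant, confirming degree 3.
Interpolating (Newton forward form) and evaluating at s = 6 gives P(6) = 644.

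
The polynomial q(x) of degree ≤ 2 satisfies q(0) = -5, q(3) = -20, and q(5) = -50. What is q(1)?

-6

Write q(x) = ax^2 + bx + c. Substituting each data point gives a linear system:
  c = -5
  9a + 3b + c = -20
  25a + 5b + c = -50
Solving the system yields a = -2, b = 1, c = -5.
So q(x) = -2x^2 + x - 5.
Then q(1) = -6.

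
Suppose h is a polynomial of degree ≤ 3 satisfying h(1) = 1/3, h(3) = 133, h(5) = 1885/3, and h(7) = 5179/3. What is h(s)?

Write h(s) = as^3 + bs^2 + cs + d. Substituting each data point gives a linear system:
  a + b + c + d = 1/3
  27a + 9b + 3c + d = 133
  125a + 25b + 5c + d = 1885/3
  343a + 49b + 7c + d = 5179/3
Solving the system yields a = 5, b = 1/3, c = 0, d = -5.
So h(s) = 5s^3 + (1/3)s^2 - 5.
Check: h(3) = 133. ✓

h(s) = 5s^3 + (1/3)s^2 - 5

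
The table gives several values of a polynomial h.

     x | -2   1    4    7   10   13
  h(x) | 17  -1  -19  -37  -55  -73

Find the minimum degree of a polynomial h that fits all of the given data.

Forward differences of the values at x = -2, 1, 4, 7, 10, 13:
  h  : 17  -1  -19  -37  -55  -73
  Δ  : -18  -18  -18  -18  -18
  Δ^2: 0  0  0  0
  Δ^3: 0  0  0
  Δ^4: 0  0
  Δ^5: 0
The first differences are constant (-18) and nonzero, while all higher differences vanish, so the minimal degree is 1.

1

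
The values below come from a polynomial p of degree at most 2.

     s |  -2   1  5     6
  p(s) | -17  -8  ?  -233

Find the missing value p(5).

-164

The 3 known points determine the degree-2 polynomial uniquely.
Write p(s) = as^2 + bs + c. Substituting each data point gives a linear system:
  4a - 2b + c = -17
  a + b + c = -8
  36a + 6b + c = -233
Solving the system yields a = -6, b = -3, c = 1.
So p(s) = -6s^2 - 3s + 1.
Then p(5) = -164.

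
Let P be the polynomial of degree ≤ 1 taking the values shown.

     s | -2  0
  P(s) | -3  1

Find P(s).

Using the Lagrange interpolation formula with nodes -2, 0:
  L_0(s) = s / -2
  L_1(s) = (s + 2) / 2
Then P(s) = -3·L_0(s) + 1·L_1(s).
Expanding and collecting terms gives P(s) = 2s + 1.
Check: P(0) = 1. ✓

P(s) = 2s + 1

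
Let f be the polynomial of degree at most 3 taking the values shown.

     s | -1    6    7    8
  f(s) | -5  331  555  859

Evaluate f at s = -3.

-65

Using the Lagrange interpolation formula with nodes -1, 6, 7, 8:
  L_0(s) = (s - 6)(s - 7)(s - 8) / -504
  L_1(s) = (s + 1)(s - 7)(s - 8) / 14
  L_2(s) = (s + 1)(s - 6)(s - 8) / -8
  L_3(s) = (s + 1)(s - 6)(s - 7) / 18
Then f(s) = -5·L_0(s) + 331·L_1(s) + 555·L_2(s) + 859·L_3(s).
Expanding and collecting terms gives f(s) = 2s^3 - 2s^2 - 4s - 5.
Evaluating at s = -3: f(-3) = -65.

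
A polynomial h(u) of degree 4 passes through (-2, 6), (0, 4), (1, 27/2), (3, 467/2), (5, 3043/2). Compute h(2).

62

Write h(u) = au^4 + bu^3 + cu^2 + du + e. Substituting each data point gives a linear system:
  16a - 8b + 4c - 2d + e = 6
  e = 4
  a + b + c + d + e = 27/2
  81a + 27b + 9c + 3d + e = 467/2
  625a + 125b + 25c + 5d + e = 3043/2
Solving the system yields a = 2, b = 2, c = -1/2, d = 6, e = 4.
So h(u) = 2u^4 + 2u^3 - (1/2)u^2 + 6u + 4.
Then h(2) = 62.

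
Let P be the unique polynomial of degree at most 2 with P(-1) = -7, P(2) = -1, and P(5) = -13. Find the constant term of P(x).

Write P(x) = ax^2 + bx + c. Substituting each data point gives a linear system:
  a - b + c = -7
  4a + 2b + c = -1
  25a + 5b + c = -13
Solving the system yields a = -1, b = 3, c = -3.
So P(x) = -x² + 3x - 3.
The constant term is -3.

-3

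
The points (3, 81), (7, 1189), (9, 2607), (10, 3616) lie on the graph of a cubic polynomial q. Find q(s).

Using the Lagrange interpolation formula with nodes 3, 7, 9, 10:
  L_0(s) = (s - 7)(s - 9)(s - 10) / -168
  L_1(s) = (s - 3)(s - 9)(s - 10) / 24
  L_2(s) = (s - 3)(s - 7)(s - 10) / -12
  L_3(s) = (s - 3)(s - 7)(s - 9) / 21
Then q(s) = 81·L_0(s) + 1189·L_1(s) + 2607·L_2(s) + 3616·L_3(s).
Expanding and collecting terms gives q(s) = 4s^3 - 4s^2 + s + 6.
Check: q(10) = 3616. ✓

q(s) = 4s^3 - 4s^2 + s + 6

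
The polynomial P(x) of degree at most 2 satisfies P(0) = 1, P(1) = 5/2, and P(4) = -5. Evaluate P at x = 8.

Using the Lagrange interpolation formula with nodes 0, 1, 4:
  L_0(x) = (x - 1)(x - 4) / 4
  L_1(x) = x(x - 4) / -3
  L_2(x) = x(x - 1) / 12
Then P(x) = 1·L_0(x) + 5/2·L_1(x) - 5·L_2(x).
Expanding and collecting terms gives P(x) = -x² + (5/2)x + 1.
Evaluating at x = 8: P(8) = -43.

-43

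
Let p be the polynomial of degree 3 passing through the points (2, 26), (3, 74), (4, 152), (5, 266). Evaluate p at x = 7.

626

Using the Lagrange interpolation formula with nodes 2, 3, 4, 5:
  L_0(x) = (x - 3)(x - 4)(x - 5) / -6
  L_1(x) = (x - 2)(x - 4)(x - 5) / 2
  L_2(x) = (x - 2)(x - 3)(x - 5) / -2
  L_3(x) = (x - 2)(x - 3)(x - 4) / 6
Then p(x) = 26·L_0(x) + 74·L_1(x) + 152·L_2(x) + 266·L_3(x).
Expanding and collecting terms gives p(x) = x^3 + 6x^2 - x - 4.
Evaluating at x = 7: p(7) = 626.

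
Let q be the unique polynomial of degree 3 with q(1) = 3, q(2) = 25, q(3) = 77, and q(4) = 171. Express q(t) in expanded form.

q(t) = 2t^3 + 3t^2 - t - 1

Using the Lagrange interpolation formula with nodes 1, 2, 3, 4:
  L_0(t) = (t - 2)(t - 3)(t - 4) / -6
  L_1(t) = (t - 1)(t - 3)(t - 4) / 2
  L_2(t) = (t - 1)(t - 2)(t - 4) / -2
  L_3(t) = (t - 1)(t - 2)(t - 3) / 6
Then q(t) = 3·L_0(t) + 25·L_1(t) + 77·L_2(t) + 171·L_3(t).
Expanding and collecting terms gives q(t) = 2t³ + 3t² - t - 1.
Check: q(3) = 77. ✓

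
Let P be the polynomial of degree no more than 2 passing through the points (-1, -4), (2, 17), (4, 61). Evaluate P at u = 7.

Using the Lagrange interpolation formula with nodes -1, 2, 4:
  L_0(u) = (u - 2)(u - 4) / 15
  L_1(u) = (u + 1)(u - 4) / -6
  L_2(u) = (u + 1)(u - 2) / 10
Then P(u) = -4·L_0(u) + 17·L_1(u) + 61·L_2(u).
Expanding and collecting terms gives P(u) = 3u^2 + 4u - 3.
Evaluating at u = 7: P(7) = 172.

172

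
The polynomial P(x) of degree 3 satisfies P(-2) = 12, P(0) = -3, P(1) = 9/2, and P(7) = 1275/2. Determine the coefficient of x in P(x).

1/2

Write P(x) = ax^3 + bx^2 + cx + d. Substituting each data point gives a linear system:
  -8a + 4b - 2c + d = 12
  d = -3
  a + b + c + d = 9/2
  343a + 49b + 7c + d = 1275/2
Solving the system yields a = 1, b = 6, c = 1/2, d = -3.
So P(x) = x^3 + 6x^2 + (1/2)x - 3.
The coefficient of x is 1/2.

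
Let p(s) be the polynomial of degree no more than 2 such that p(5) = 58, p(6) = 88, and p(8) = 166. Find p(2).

Write p(s) = as^2 + bs + c. Substituting each data point gives a linear system:
  25a + 5b + c = 58
  36a + 6b + c = 88
  64a + 8b + c = 166
Solving the system yields a = 3, b = -3, c = -2.
So p(s) = 3s² - 3s - 2.
Then p(2) = 4.

4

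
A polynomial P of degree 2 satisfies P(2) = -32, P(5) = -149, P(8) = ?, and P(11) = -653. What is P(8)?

The 3 known points determine the degree-2 polynomial uniquely.
Write P(t) = at^2 + bt + c. Substituting each data point gives a linear system:
  4a + 2b + c = -32
  25a + 5b + c = -149
  121a + 11b + c = -653
Solving the system yields a = -5, b = -4, c = -4.
So P(t) = -5t^2 - 4t - 4.
Then P(8) = -356.

-356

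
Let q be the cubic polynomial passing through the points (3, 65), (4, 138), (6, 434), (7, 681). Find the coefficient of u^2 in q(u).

Write q(u) = au^3 + bu^2 + cu + d. Substituting each data point gives a linear system:
  27a + 9b + 3c + d = 65
  64a + 16b + 4c + d = 138
  216a + 36b + 6c + d = 434
  343a + 49b + 7c + d = 681
Solving the system yields a = 2, b = -1, c = 6, d = 2.
So q(u) = 2u^3 - u^2 + 6u + 2.
The coefficient of u^2 is -1.

-1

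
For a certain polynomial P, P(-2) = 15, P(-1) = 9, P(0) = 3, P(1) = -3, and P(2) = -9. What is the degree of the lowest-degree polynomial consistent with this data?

1

Forward differences of the values at t = -2, -1, 0, 1, 2:
  P  : 15  9  3  -3  -9
  Δ  : -6  -6  -6  -6
  Δ^2: 0  0  0
  Δ^3: 0  0
  Δ^4: 0
The first differences are constant (-6) and nonzero, while all higher differences vanish, so the minimal degree is 1.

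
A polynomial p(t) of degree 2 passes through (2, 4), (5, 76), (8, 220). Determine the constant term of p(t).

-4

Write p(t) = at^2 + bt + c. Substituting each data point gives a linear system:
  4a + 2b + c = 4
  25a + 5b + c = 76
  64a + 8b + c = 220
Solving the system yields a = 4, b = -4, c = -4.
So p(t) = 4t^2 - 4t - 4.
The constant term is -4.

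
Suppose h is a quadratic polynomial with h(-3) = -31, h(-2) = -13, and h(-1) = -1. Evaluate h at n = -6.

-121

Using the Lagrange interpolation formula with nodes -3, -2, -1:
  L_0(n) = (n + 2)(n + 1) / 2
  L_1(n) = (n + 3)(n + 1) / -1
  L_2(n) = (n + 3)(n + 2) / 2
Then h(n) = -31·L_0(n) - 13·L_1(n) - 1·L_2(n).
Expanding and collecting terms gives h(n) = -3n^2 + 3n + 5.
Evaluating at n = -6: h(-6) = -121.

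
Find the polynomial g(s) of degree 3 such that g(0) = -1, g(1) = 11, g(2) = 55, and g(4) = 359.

Write g(s) = as^3 + bs^2 + cs + d. Substituting each data point gives a linear system:
  d = -1
  a + b + c + d = 11
  8a + 4b + 2c + d = 55
  64a + 16b + 4c + d = 359
Solving the system yields a = 5, b = 1, c = 6, d = -1.
So g(s) = 5s^3 + s^2 + 6s - 1.
Check: g(2) = 55. ✓

g(s) = 5s^3 + s^2 + 6s - 1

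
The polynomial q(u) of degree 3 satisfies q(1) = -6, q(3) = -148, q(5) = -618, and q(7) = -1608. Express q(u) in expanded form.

q(u) = -4u^3 - 5u^2 + u + 2

Write q(u) = au^3 + bu^2 + cu + d. Substituting each data point gives a linear system:
  a + b + c + d = -6
  27a + 9b + 3c + d = -148
  125a + 25b + 5c + d = -618
  343a + 49b + 7c + d = -1608
Solving the system yields a = -4, b = -5, c = 1, d = 2.
So q(u) = -4u³ - 5u² + u + 2.
Check: q(3) = -148. ✓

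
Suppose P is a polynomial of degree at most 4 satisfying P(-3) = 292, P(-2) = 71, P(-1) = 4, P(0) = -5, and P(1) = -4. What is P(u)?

P(u) = 2u^4 - 4u^3 + 3u^2 - 5

Write P(u) = au^4 + bu^3 + cu^2 + du + e. Substituting each data point gives a linear system:
  81a - 27b + 9c - 3d + e = 292
  16a - 8b + 4c - 2d + e = 71
  a - b + c - d + e = 4
  e = -5
  a + b + c + d + e = -4
Solving the system yields a = 2, b = -4, c = 3, d = 0, e = -5.
So P(u) = 2u^4 - 4u^3 + 3u^2 - 5.
Check: P(-3) = 292. ✓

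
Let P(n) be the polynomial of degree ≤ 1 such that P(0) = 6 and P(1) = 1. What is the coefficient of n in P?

Write P(n) = an + b. Substituting each data point gives a linear system:
  b = 6
  a + b = 1
Solving the system yields a = -5, b = 6.
So P(n) = -5n + 6.
The leading coefficient is -5.

-5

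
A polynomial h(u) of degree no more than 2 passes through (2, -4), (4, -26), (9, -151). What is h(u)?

Write h(u) = au^2 + bu + c. Substituting each data point gives a linear system:
  4a + 2b + c = -4
  16a + 4b + c = -26
  81a + 9b + c = -151
Solving the system yields a = -2, b = 1, c = 2.
So h(u) = -2u² + u + 2.
Check: h(4) = -26. ✓

h(u) = -2u^2 + u + 2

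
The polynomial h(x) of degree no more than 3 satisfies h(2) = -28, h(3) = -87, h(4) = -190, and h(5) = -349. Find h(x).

h(x) = -2x^3 - 4x^2 - x + 6

Write h(x) = ax^3 + bx^2 + cx + d. Substituting each data point gives a linear system:
  8a + 4b + 2c + d = -28
  27a + 9b + 3c + d = -87
  64a + 16b + 4c + d = -190
  125a + 25b + 5c + d = -349
Solving the system yields a = -2, b = -4, c = -1, d = 6.
So h(x) = -2x^3 - 4x^2 - x + 6.
Check: h(4) = -190. ✓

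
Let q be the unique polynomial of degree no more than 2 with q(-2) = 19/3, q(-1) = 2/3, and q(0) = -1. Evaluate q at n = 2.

23/3

Using the Lagrange interpolation formula with nodes -2, -1, 0:
  L_0(n) = (n + 1)n / 2
  L_1(n) = (n + 2)n / -1
  L_2(n) = (n + 2)(n + 1) / 2
Then q(n) = 19/3·L_0(n) + 2/3·L_1(n) - 1·L_2(n).
Expanding and collecting terms gives q(n) = 2n^2 + (1/3)n - 1.
Evaluating at n = 2: q(2) = 23/3.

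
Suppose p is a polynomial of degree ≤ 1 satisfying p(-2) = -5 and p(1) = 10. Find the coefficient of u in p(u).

Write p(u) = au + b. Substituting each data point gives a linear system:
  -2a + b = -5
  a + b = 10
Solving the system yields a = 5, b = 5.
So p(u) = 5u + 5.
The leading coefficient is 5.

5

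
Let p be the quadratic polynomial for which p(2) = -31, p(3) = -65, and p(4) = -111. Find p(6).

-239

Forward differences of the values at n = 2, 3, 4:
  p  : -31  -65  -111
  Δ  : -34  -46
  Δ^2: -12
The second differences are constant, confirming degree 2.
Interpolating (Newton forward form) and evaluating at n = 6 gives p(6) = -239.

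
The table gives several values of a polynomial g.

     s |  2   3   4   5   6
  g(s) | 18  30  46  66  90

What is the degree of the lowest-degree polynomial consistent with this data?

2

Forward differences of the values at s = 2, 3, 4, 5, 6:
  g  : 18  30  46  66  90
  Δ  : 12  16  20  24
  Δ^2: 4  4  4
  Δ^3: 0  0
  Δ^4: 0
The second differences are constant (4) and nonzero, while all higher differences vanish, so the minimal degree is 2.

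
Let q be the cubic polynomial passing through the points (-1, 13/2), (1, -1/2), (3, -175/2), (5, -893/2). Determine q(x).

Write q(x) = ax^3 + bx^2 + cx + d. Substituting each data point gives a linear system:
  -a + b - c + d = 13/2
  a + b + c + d = -1/2
  27a + 9b + 3c + d = -175/2
  125a + 25b + 5c + d = -893/2
Solving the system yields a = -4, b = 2, c = 1/2, d = 1.
So q(x) = -4x^3 + 2x^2 + (1/2)x + 1.
Check: q(1) = -1/2. ✓

q(x) = -4x^3 + 2x^2 + (1/2)x + 1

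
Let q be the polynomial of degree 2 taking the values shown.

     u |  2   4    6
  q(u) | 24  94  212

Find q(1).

Using the Lagrange interpolation formula with nodes 2, 4, 6:
  L_0(u) = (u - 4)(u - 6) / 8
  L_1(u) = (u - 2)(u - 6) / -4
  L_2(u) = (u - 2)(u - 4) / 8
Then q(u) = 24·L_0(u) + 94·L_1(u) + 212·L_2(u).
Expanding and collecting terms gives q(u) = 6u^2 - u + 2.
Evaluating at u = 1: q(1) = 7.

7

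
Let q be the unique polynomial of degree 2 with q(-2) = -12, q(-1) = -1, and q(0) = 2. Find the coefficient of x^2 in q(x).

-4

Write q(x) = ax^2 + bx + c. Substituting each data point gives a linear system:
  4a - 2b + c = -12
  a - b + c = -1
  c = 2
Solving the system yields a = -4, b = -1, c = 2.
So q(x) = -4x² - x + 2.
The leading coefficient is -4.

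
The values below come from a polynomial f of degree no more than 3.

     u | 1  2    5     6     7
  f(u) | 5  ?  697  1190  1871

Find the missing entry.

The 4 known points determine the degree-3 polynomial uniquely.
Write f(u) = au^3 + bu^2 + cu + d. Substituting each data point gives a linear system:
  a + b + c + d = 5
  125a + 25b + 5c + d = 697
  216a + 36b + 6c + d = 1190
  343a + 49b + 7c + d = 1871
Solving the system yields a = 5, b = 4, c = -6, d = 2.
So f(u) = 5u^3 + 4u^2 - 6u + 2.
Then f(2) = 46.

46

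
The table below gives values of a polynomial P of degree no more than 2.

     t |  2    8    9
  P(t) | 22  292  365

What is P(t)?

Write P(t) = at^2 + bt + c. Substituting each data point gives a linear system:
  4a + 2b + c = 22
  64a + 8b + c = 292
  81a + 9b + c = 365
Solving the system yields a = 4, b = 5, c = -4.
So P(t) = 4t^2 + 5t - 4.
Check: P(8) = 292. ✓

P(t) = 4t^2 + 5t - 4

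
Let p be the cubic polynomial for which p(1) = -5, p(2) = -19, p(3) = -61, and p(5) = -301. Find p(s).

Write p(s) = as^3 + bs^2 + cs + d. Substituting each data point gives a linear system:
  a + b + c + d = -5
  8a + 4b + 2c + d = -19
  27a + 9b + 3c + d = -61
  125a + 25b + 5c + d = -301
Solving the system yields a = -3, b = 4, c = -5, d = -1.
So p(s) = -3s^3 + 4s^2 - 5s - 1.
Check: p(1) = -5. ✓

p(s) = -3s^3 + 4s^2 - 5s - 1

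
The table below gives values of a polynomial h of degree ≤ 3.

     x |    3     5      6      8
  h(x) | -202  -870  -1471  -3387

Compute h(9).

Write h(x) = ax^3 + bx^2 + cx + d. Substituting each data point gives a linear system:
  27a + 9b + 3c + d = -202
  125a + 25b + 5c + d = -870
  216a + 36b + 6c + d = -1471
  512a + 64b + 8c + d = -3387
Solving the system yields a = -6, b = -5, c = 0, d = 5.
So h(x) = -6x³ - 5x² + 5.
Then h(9) = -4774.

-4774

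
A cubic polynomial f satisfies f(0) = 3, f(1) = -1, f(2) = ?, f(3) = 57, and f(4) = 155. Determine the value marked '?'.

11

The 4 known points determine the degree-3 polynomial uniquely.
Write f(u) = au^3 + bu^2 + cu + d. Substituting each data point gives a linear system:
  d = 3
  a + b + c + d = -1
  27a + 9b + 3c + d = 57
  64a + 16b + 4c + d = 155
Solving the system yields a = 3, b = -1, c = -6, d = 3.
So f(u) = 3u^3 - u^2 - 6u + 3.
Then f(2) = 11.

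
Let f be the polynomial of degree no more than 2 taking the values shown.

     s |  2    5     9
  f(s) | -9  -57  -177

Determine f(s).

f(s) = -2s^2 - 2s + 3

Write f(s) = as^2 + bs + c. Substituting each data point gives a linear system:
  4a + 2b + c = -9
  25a + 5b + c = -57
  81a + 9b + c = -177
Solving the system yields a = -2, b = -2, c = 3.
So f(s) = -2s^2 - 2s + 3.
Check: f(9) = -177. ✓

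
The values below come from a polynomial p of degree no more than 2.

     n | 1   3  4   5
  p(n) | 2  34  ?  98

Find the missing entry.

62

The 3 known points determine the degree-2 polynomial uniquely.
Write p(n) = an^2 + bn + c. Substituting each data point gives a linear system:
  a + b + c = 2
  9a + 3b + c = 34
  25a + 5b + c = 98
Solving the system yields a = 4, b = 0, c = -2.
So p(n) = 4n² - 2.
Then p(4) = 62.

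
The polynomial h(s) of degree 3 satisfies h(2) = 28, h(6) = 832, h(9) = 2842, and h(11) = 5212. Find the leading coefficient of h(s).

4

Write h(s) = as^3 + bs^2 + cs + d. Substituting each data point gives a linear system:
  8a + 4b + 2c + d = 28
  216a + 36b + 6c + d = 832
  729a + 81b + 9c + d = 2842
  1331a + 121b + 11c + d = 5212
Solving the system yields a = 4, b = -1, c = 1, d = -2.
So h(s) = 4s^3 - s^2 + s - 2.
The leading coefficient is 4.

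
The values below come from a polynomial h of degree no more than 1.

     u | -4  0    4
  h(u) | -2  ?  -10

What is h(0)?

The 2 known points determine the degree-1 polynomial uniquely.
Write h(u) = au + b. Substituting each data point gives a linear system:
  -4a + b = -2
  4a + b = -10
Solving the system yields a = -1, b = -6.
So h(u) = -u - 6.
Then h(0) = -6.

-6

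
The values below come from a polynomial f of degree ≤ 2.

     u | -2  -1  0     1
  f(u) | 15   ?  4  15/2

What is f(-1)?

13/2

The 3 known points determine the degree-2 polynomial uniquely.
Write f(u) = au^2 + bu + c. Substituting each data point gives a linear system:
  4a - 2b + c = 15
  c = 4
  a + b + c = 15/2
Solving the system yields a = 3, b = 1/2, c = 4.
So f(u) = 3u^2 + (1/2)u + 4.
Then f(-1) = 13/2.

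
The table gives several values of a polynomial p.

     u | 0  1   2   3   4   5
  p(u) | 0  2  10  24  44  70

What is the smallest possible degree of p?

2

Forward differences of the values at u = 0, 1, 2, 3, 4, 5:
  p  : 0  2  10  24  44  70
  Δ  : 2  8  14  20  26
  Δ^2: 6  6  6  6
  Δ^3: 0  0  0
  Δ^4: 0  0
  Δ^5: 0
The second differences are constant (6) and nonzero, while all higher differences vanish, so the minimal degree is 2.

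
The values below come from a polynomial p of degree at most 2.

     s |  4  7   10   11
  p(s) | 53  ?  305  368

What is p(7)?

The 3 known points determine the degree-2 polynomial uniquely.
Write p(s) = as^2 + bs + c. Substituting each data point gives a linear system:
  16a + 4b + c = 53
  100a + 10b + c = 305
  121a + 11b + c = 368
Solving the system yields a = 3, b = 0, c = 5.
So p(s) = 3s^2 + 5.
Then p(7) = 152.

152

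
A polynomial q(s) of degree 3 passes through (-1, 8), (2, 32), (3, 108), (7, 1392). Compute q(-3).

Write q(s) = as^3 + bs^2 + cs + d. Substituting each data point gives a linear system:
  -a + b - c + d = 8
  8a + 4b + 2c + d = 32
  27a + 9b + 3c + d = 108
  343a + 49b + 7c + d = 1392
Solving the system yields a = 4, b = 1, c = -5, d = 6.
So q(s) = 4s^3 + s^2 - 5s + 6.
Then q(-3) = -78.

-78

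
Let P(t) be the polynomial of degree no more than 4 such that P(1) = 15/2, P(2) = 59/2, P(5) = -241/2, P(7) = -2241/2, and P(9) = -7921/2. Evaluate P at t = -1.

-1/2

Write P(t) = at^4 + bt^3 + ct^2 + dt + e. Substituting each data point gives a linear system:
  a + b + c + d + e = 15/2
  16a + 8b + 4c + 2d + e = 59/2
  625a + 125b + 25c + 5d + e = -241/2
  2401a + 343b + 49c + 7d + e = -2241/2
  6561a + 729b + 81c + 9d + e = -7921/2
Solving the system yields a = -1, b = 3, c = 5, d = 1, e = -1/2.
So P(t) = -t⁴ + 3t³ + 5t² + t - 1/2.
Then P(-1) = -1/2.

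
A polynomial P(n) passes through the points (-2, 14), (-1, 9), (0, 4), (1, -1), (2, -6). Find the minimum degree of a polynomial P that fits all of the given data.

Forward differences of the values at n = -2, -1, 0, 1, 2:
  P  : 14  9  4  -1  -6
  Δ  : -5  -5  -5  -5
  Δ^2: 0  0  0
  Δ^3: 0  0
  Δ^4: 0
The first differences are constant (-5) and nonzero, while all higher differences vanish, so the minimal degree is 1.

1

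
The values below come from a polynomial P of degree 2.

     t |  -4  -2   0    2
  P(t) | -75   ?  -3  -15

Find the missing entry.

-23

The 3 known points determine the degree-2 polynomial uniquely.
Write P(t) = at^2 + bt + c. Substituting each data point gives a linear system:
  16a - 4b + c = -75
  c = -3
  4a + 2b + c = -15
Solving the system yields a = -4, b = 2, c = -3.
So P(t) = -4t^2 + 2t - 3.
Then P(-2) = -23.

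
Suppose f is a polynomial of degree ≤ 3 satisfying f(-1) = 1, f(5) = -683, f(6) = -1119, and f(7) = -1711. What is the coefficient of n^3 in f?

-4

Write f(n) = an^3 + bn^2 + cn + d. Substituting each data point gives a linear system:
  -a + b - c + d = 1
  125a + 25b + 5c + d = -683
  216a + 36b + 6c + d = -1119
  343a + 49b + 7c + d = -1711
Solving the system yields a = -4, b = -6, c = -6, d = -3.
So f(n) = -4n^3 - 6n^2 - 6n - 3.
The leading coefficient is -4.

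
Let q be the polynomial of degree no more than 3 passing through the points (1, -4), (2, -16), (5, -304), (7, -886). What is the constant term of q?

-4

Write q(x) = ax^3 + bx^2 + cx + d. Substituting each data point gives a linear system:
  a + b + c + d = -4
  8a + 4b + 2c + d = -16
  125a + 25b + 5c + d = -304
  343a + 49b + 7c + d = -886
Solving the system yields a = -3, b = 3, c = 0, d = -4.
So q(x) = -3x^3 + 3x^2 - 4.
The constant term is -4.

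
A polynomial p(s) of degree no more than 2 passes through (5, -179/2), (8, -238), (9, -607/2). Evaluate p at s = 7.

-361/2

Write p(s) = as^2 + bs + c. Substituting each data point gives a linear system:
  25a + 5b + c = -179/2
  64a + 8b + c = -238
  81a + 9b + c = -607/2
Solving the system yields a = -4, b = 5/2, c = -2.
So p(s) = -4s^2 + (5/2)s - 2.
Then p(7) = -361/2.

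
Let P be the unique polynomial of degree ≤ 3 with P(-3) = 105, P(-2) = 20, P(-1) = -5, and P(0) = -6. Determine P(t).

P(t) = -6t^3 - 6t^2 - t - 6

Using the Lagrange interpolation formula with nodes -3, -2, -1, 0:
  L_0(t) = (t + 2)(t + 1)t / -6
  L_1(t) = (t + 3)(t + 1)t / 2
  L_2(t) = (t + 3)(t + 2)t / -2
  L_3(t) = (t + 3)(t + 2)(t + 1) / 6
Then P(t) = 105·L_0(t) + 20·L_1(t) - 5·L_2(t) - 6·L_3(t).
Expanding and collecting terms gives P(t) = -6t³ - 6t² - t - 6.
Check: P(-3) = 105. ✓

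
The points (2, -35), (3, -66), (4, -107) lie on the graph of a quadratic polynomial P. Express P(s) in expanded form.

P(s) = -5s^2 - 6s - 3

Using the Lagrange interpolation formula with nodes 2, 3, 4:
  L_0(s) = (s - 3)(s - 4) / 2
  L_1(s) = (s - 2)(s - 4) / -1
  L_2(s) = (s - 2)(s - 3) / 2
Then P(s) = -35·L_0(s) - 66·L_1(s) - 107·L_2(s).
Expanding and collecting terms gives P(s) = -5s^2 - 6s - 3.
Check: P(2) = -35. ✓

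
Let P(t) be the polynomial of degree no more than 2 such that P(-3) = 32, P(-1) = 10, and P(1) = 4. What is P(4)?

25

Using the Lagrange interpolation formula with nodes -3, -1, 1:
  L_0(t) = (t + 1)(t - 1) / 8
  L_1(t) = (t + 3)(t - 1) / -4
  L_2(t) = (t + 3)(t + 1) / 8
Then P(t) = 32·L_0(t) + 10·L_1(t) + 4·L_2(t).
Expanding and collecting terms gives P(t) = 2t² - 3t + 5.
Evaluating at t = 4: P(4) = 25.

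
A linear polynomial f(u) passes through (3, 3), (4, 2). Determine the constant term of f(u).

6

Write f(u) = au + b. Substituting each data point gives a linear system:
  3a + b = 3
  4a + b = 2
Solving the system yields a = -1, b = 6.
So f(u) = -u + 6.
The constant term is 6.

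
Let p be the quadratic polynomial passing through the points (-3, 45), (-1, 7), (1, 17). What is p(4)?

122

Using the Lagrange interpolation formula with nodes -3, -1, 1:
  L_0(n) = (n + 1)(n - 1) / 8
  L_1(n) = (n + 3)(n - 1) / -4
  L_2(n) = (n + 3)(n + 1) / 8
Then p(n) = 45·L_0(n) + 7·L_1(n) + 17·L_2(n).
Expanding and collecting terms gives p(n) = 6n^2 + 5n + 6.
Evaluating at n = 4: p(4) = 122.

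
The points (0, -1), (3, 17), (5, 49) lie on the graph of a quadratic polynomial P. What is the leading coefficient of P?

2

Write P(s) = as^2 + bs + c. Substituting each data point gives a linear system:
  c = -1
  9a + 3b + c = 17
  25a + 5b + c = 49
Solving the system yields a = 2, b = 0, c = -1.
So P(s) = 2s² - 1.
The leading coefficient is 2.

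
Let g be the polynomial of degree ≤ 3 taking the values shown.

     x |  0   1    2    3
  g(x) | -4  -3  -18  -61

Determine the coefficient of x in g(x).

5

Write g(x) = ax^3 + bx^2 + cx + d. Substituting each data point gives a linear system:
  d = -4
  a + b + c + d = -3
  8a + 4b + 2c + d = -18
  27a + 9b + 3c + d = -61
Solving the system yields a = -2, b = -2, c = 5, d = -4.
So g(x) = -2x³ - 2x² + 5x - 4.
The coefficient of x is 5.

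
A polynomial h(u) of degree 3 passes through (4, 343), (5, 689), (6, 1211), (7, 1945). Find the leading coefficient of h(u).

Write h(u) = au^3 + bu^2 + cu + d. Substituting each data point gives a linear system:
  64a + 16b + 4c + d = 343
  125a + 25b + 5c + d = 689
  216a + 36b + 6c + d = 1211
  343a + 49b + 7c + d = 1945
Solving the system yields a = 6, b = -2, c = -2, d = -1.
So h(u) = 6u³ - 2u² - 2u - 1.
The leading coefficient is 6.

6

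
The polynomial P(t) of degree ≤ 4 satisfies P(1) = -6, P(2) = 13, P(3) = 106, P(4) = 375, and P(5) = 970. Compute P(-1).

Using the Lagrange interpolation formula with nodes 1, 2, 3, 4, 5:
  L_0(t) = (t - 2)(t - 3)(t - 4)(t - 5) / 24
  L_1(t) = (t - 1)(t - 3)(t - 4)(t - 5) / -6
  L_2(t) = (t - 1)(t - 2)(t - 4)(t - 5) / 4
  L_3(t) = (t - 1)(t - 2)(t - 3)(t - 5) / -6
  L_4(t) = (t - 1)(t - 2)(t - 3)(t - 4) / 24
Then P(t) = -6·L_0(t) + 13·L_1(t) + 106·L_2(t) + 375·L_3(t) + 970·L_4(t).
Expanding and collecting terms gives P(t) = 2t⁴ - 3t³ + 5t² - 5t - 5.
Evaluating at t = -1: P(-1) = 10.

10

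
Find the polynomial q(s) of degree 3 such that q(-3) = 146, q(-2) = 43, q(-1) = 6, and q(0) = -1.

Write q(s) = as^3 + bs^2 + cs + d. Substituting each data point gives a linear system:
  -27a + 9b - 3c + d = 146
  -8a + 4b - 2c + d = 43
  -a + b - c + d = 6
  d = -1
Solving the system yields a = -6, b = -3, c = -4, d = -1.
So q(s) = -6s^3 - 3s^2 - 4s - 1.
Check: q(-2) = 43. ✓

q(s) = -6s^3 - 3s^2 - 4s - 1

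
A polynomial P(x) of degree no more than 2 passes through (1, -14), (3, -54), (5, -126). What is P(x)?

P(x) = -4x^2 - 4x - 6

Using the Lagrange interpolation formula with nodes 1, 3, 5:
  L_0(x) = (x - 3)(x - 5) / 8
  L_1(x) = (x - 1)(x - 5) / -4
  L_2(x) = (x - 1)(x - 3) / 8
Then P(x) = -14·L_0(x) - 54·L_1(x) - 126·L_2(x).
Expanding and collecting terms gives P(x) = -4x² - 4x - 6.
Check: P(5) = -126. ✓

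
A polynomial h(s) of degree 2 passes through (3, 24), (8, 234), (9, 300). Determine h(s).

h(s) = 4s^2 - 2s - 6

Using the Lagrange interpolation formula with nodes 3, 8, 9:
  L_0(s) = (s - 8)(s - 9) / 30
  L_1(s) = (s - 3)(s - 9) / -5
  L_2(s) = (s - 3)(s - 8) / 6
Then h(s) = 24·L_0(s) + 234·L_1(s) + 300·L_2(s).
Expanding and collecting terms gives h(s) = 4s^2 - 2s - 6.
Check: h(9) = 300. ✓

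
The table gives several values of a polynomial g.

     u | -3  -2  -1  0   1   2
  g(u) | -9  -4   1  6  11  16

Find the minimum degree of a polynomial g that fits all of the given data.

1

Forward differences of the values at u = -3, -2, -1, 0, 1, 2:
  g  : -9  -4  1  6  11  16
  Δ  : 5  5  5  5  5
  Δ^2: 0  0  0  0
  Δ^3: 0  0  0
  Δ^4: 0  0
  Δ^5: 0
The first differences are constant (5) and nonzero, while all higher differences vanish, so the minimal degree is 1.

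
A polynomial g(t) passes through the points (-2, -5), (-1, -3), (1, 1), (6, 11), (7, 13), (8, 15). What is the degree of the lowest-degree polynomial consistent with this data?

Divided differences on the nodes -2, -1, 1, 6, 7, 8:
  order 0: -5  -3  1  11  13  15
  order 1: 2  2  2  2  2
  order 2: 0  0  0  0
  order 3: 0  0  0
  order 4: 0  0
  order 5: 0
The order-1 divided differences are all 2 (nonzero) and every higher order vanishes, so the data lies on a polynomial of degree exactly 1.

1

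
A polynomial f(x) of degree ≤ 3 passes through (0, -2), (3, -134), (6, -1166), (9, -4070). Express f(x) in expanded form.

f(x) = -6x^3 + 4x^2 - 2x - 2

Write f(x) = ax^3 + bx^2 + cx + d. Substituting each data point gives a linear system:
  d = -2
  27a + 9b + 3c + d = -134
  216a + 36b + 6c + d = -1166
  729a + 81b + 9c + d = -4070
Solving the system yields a = -6, b = 4, c = -2, d = -2.
So f(x) = -6x³ + 4x² - 2x - 2.
Check: f(0) = -2. ✓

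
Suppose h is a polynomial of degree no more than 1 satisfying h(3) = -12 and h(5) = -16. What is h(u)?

Write h(u) = au + b. Substituting each data point gives a linear system:
  3a + b = -12
  5a + b = -16
Solving the system yields a = -2, b = -6.
So h(u) = -2u - 6.
Check: h(3) = -12. ✓

h(u) = -2u - 6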